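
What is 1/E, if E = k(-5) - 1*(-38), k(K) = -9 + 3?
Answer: 1/32 ≈ 0.031250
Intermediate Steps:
k(K) = -6
E = 32 (E = -6 - 1*(-38) = -6 + 38 = 32)
1/E = 1/32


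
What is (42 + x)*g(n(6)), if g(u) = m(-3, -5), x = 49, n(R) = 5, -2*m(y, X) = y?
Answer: 273/2 ≈ 136.50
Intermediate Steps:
m(y, X) = -y/2
g(u) = 3/2 (g(u) = -1/2*(-3) = 3/2)
(42 + x)*g(n(6)) = (42 + 49)*(3/2) = 91*(3/2) = 273/2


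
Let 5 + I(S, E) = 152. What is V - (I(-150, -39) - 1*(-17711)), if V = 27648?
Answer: 9790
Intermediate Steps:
I(S, E) = 147 (I(S, E) = -5 + 152 = 147)
V - (I(-150, -39) - 1*(-17711)) = 27648 - (147 - 1*(-17711)) = 27648 - (147 + 17711) = 27648 - 1*17858 = 27648 - 17858 = 9790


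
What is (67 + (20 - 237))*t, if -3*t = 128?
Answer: 6400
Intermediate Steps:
t = -128/3 (t = -1/3*128 = -128/3 ≈ -42.667)
(67 + (20 - 237))*t = (67 + (20 - 237))*(-128/3) = (67 - 217)*(-128/3) = -150*(-128/3) = 6400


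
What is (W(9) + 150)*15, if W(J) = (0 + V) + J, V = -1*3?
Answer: 2340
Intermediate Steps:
V = -3
W(J) = -3 + J (W(J) = (0 - 3) + J = -3 + J)
(W(9) + 150)*15 = ((-3 + 9) + 150)*15 = (6 + 150)*15 = 156*15 = 2340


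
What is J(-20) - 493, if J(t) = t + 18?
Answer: -495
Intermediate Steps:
J(t) = 18 + t
J(-20) - 493 = (18 - 20) - 493 = -2 - 493 = -495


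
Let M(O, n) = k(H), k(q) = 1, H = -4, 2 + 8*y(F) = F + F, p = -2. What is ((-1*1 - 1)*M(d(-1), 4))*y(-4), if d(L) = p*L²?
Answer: 5/2 ≈ 2.5000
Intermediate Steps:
y(F) = -¼ + F/4 (y(F) = -¼ + (F + F)/8 = -¼ + (2*F)/8 = -¼ + F/4)
d(L) = -2*L²
M(O, n) = 1
((-1*1 - 1)*M(d(-1), 4))*y(-4) = ((-1*1 - 1)*1)*(-¼ + (¼)*(-4)) = ((-1 - 1)*1)*(-¼ - 1) = -2*1*(-5/4) = -2*(-5/4) = 5/2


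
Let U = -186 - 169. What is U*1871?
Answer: -664205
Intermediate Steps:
U = -355
U*1871 = -355*1871 = -664205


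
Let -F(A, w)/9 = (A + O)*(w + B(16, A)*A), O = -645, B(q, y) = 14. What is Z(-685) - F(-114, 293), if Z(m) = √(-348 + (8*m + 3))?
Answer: 8900793 + 5*I*√233 ≈ 8.9008e+6 + 76.322*I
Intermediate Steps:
F(A, w) = -9*(-645 + A)*(w + 14*A) (F(A, w) = -9*(A - 645)*(w + 14*A) = -9*(-645 + A)*(w + 14*A))
Z(m) = √(-345 + 8*m) (Z(m) = √(-348 + (3 + 8*m)) = √(-345 + 8*m))
Z(-685) - F(-114, 293) = √(-345 + 8*(-685)) - (-126*(-114)² + 5805*293 + 81270*(-114) - 9*(-114)*293) = √(-345 - 5480) - (-126*12996 + 1700865 - 9264780 + 300618) = √(-5825) - (-1637496 + 1700865 - 9264780 + 300618) = 5*I*√233 - 1*(-8900793) = 5*I*√233 + 8900793 = 8900793 + 5*I*√233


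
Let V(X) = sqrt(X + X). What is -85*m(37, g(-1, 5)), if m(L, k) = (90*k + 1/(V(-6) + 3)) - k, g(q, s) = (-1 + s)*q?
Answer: 211735/7 + 170*I*sqrt(3)/21 ≈ 30248.0 + 14.021*I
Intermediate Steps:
V(X) = sqrt(2)*sqrt(X) (V(X) = sqrt(2*X) = sqrt(2)*sqrt(X))
g(q, s) = q*(-1 + s)
m(L, k) = 1/(3 + 2*I*sqrt(3)) + 89*k (m(L, k) = (90*k + 1/(sqrt(2)*sqrt(-6) + 3)) - k = (90*k + 1/(sqrt(2)*(I*sqrt(6)) + 3)) - k = (90*k + 1/(2*I*sqrt(3) + 3)) - k = (90*k + 1/(3 + 2*I*sqrt(3))) - k = (1/(3 + 2*I*sqrt(3)) + 90*k) - k = 1/(3 + 2*I*sqrt(3)) + 89*k)
-85*m(37, g(-1, 5)) = -85*(1/7 + 89*(-(-1 + 5)) - 2*I*sqrt(3)/21) = -85*(1/7 + 89*(-1*4) - 2*I*sqrt(3)/21) = -85*(1/7 + 89*(-4) - 2*I*sqrt(3)/21) = -85*(1/7 - 356 - 2*I*sqrt(3)/21) = -85*(-2491/7 - 2*I*sqrt(3)/21) = 211735/7 + 170*I*sqrt(3)/21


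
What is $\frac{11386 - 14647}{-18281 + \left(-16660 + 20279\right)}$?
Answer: $\frac{3261}{14662} \approx 0.22241$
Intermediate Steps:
$\frac{11386 - 14647}{-18281 + \left(-16660 + 20279\right)} = - \frac{3261}{-18281 + 3619} = - \frac{3261}{-14662} = \left(-3261\right) \left(- \frac{1}{14662}\right) = \frac{3261}{14662}$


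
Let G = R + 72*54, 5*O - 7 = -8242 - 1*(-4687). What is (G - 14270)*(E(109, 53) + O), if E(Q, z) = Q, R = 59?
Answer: 30999969/5 ≈ 6.2000e+6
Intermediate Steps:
O = -3548/5 (O = 7/5 + (-8242 - 1*(-4687))/5 = 7/5 + (-8242 + 4687)/5 = 7/5 + (⅕)*(-3555) = 7/5 - 711 = -3548/5 ≈ -709.60)
G = 3947 (G = 59 + 72*54 = 59 + 3888 = 3947)
(G - 14270)*(E(109, 53) + O) = (3947 - 14270)*(109 - 3548/5) = -10323*(-3003/5) = 30999969/5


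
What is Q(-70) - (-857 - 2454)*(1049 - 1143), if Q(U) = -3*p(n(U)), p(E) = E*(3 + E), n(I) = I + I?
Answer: -368774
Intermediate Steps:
n(I) = 2*I
Q(U) = -6*U*(3 + 2*U) (Q(U) = -3*2*U*(3 + 2*U) = -6*U*(3 + 2*U))
Q(-70) - (-857 - 2454)*(1049 - 1143) = -6*(-70)*(3 + 2*(-70)) - (-857 - 2454)*(1049 - 1143) = -6*(-70)*(3 - 140) - (-3311)*(-94) = -6*(-70)*(-137) - 1*311234 = -57540 - 311234 = -368774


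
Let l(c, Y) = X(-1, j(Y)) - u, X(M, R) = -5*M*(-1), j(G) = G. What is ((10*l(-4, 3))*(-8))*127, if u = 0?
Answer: 50800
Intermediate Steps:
X(M, R) = 5*M
l(c, Y) = -5 (l(c, Y) = 5*(-1) - 1*0 = -5 + 0 = -5)
((10*l(-4, 3))*(-8))*127 = ((10*(-5))*(-8))*127 = -50*(-8)*127 = 400*127 = 50800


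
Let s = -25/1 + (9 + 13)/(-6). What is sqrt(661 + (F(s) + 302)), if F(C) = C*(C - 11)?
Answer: sqrt(18901)/3 ≈ 45.827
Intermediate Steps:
s = -86/3 (s = -25*1 + 22*(-1/6) = -25 - 11/3 = -86/3 ≈ -28.667)
F(C) = C*(-11 + C)
sqrt(661 + (F(s) + 302)) = sqrt(661 + (-86*(-11 - 86/3)/3 + 302)) = sqrt(661 + (-86/3*(-119/3) + 302)) = sqrt(661 + (10234/9 + 302)) = sqrt(661 + 12952/9) = sqrt(18901/9) = sqrt(18901)/3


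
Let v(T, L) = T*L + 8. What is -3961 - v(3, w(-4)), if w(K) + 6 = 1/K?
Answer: -15801/4 ≈ -3950.3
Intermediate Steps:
w(K) = -6 + 1/K
v(T, L) = 8 + L*T (v(T, L) = L*T + 8 = 8 + L*T)
-3961 - v(3, w(-4)) = -3961 - (8 + (-6 + 1/(-4))*3) = -3961 - (8 + (-6 - ¼)*3) = -3961 - (8 - 25/4*3) = -3961 - (8 - 75/4) = -3961 - 1*(-43/4) = -3961 + 43/4 = -15801/4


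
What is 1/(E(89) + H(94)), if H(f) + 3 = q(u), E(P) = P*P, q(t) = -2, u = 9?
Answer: 1/7916 ≈ 0.00012633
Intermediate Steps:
E(P) = P²
H(f) = -5 (H(f) = -3 - 2 = -5)
1/(E(89) + H(94)) = 1/(89² - 5) = 1/(7921 - 5) = 1/7916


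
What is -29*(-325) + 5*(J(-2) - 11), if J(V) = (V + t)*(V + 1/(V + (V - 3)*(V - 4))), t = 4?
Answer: 130905/14 ≈ 9350.4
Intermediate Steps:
J(V) = (4 + V)*(V + 1/(V + (-4 + V)*(-3 + V))) (J(V) = (V + 4)*(V + 1/(V + (V - 3)*(V - 4))) = (4 + V)*(V + 1/(V + (-3 + V)*(-4 + V))) = (4 + V)*(V + 1/(V + (-4 + V)*(-3 + V))))
-29*(-325) + 5*(J(-2) - 11) = -29*(-325) + 5*((4 + (-2)⁴ - 12*(-2)² - 2*(-2)³ + 49*(-2))/(12 + (-2)² - 6*(-2)) - 11) = 9425 + 5*((4 + 16 - 12*4 - 2*(-8) - 98)/(12 + 4 + 12) - 11) = 9425 + 5*((4 + 16 - 48 + 16 - 98)/28 - 11) = 9425 + 5*((1/28)*(-110) - 11) = 9425 + 5*(-55/14 - 11) = 9425 + 5*(-209/14) = 9425 - 1045/14 = 130905/14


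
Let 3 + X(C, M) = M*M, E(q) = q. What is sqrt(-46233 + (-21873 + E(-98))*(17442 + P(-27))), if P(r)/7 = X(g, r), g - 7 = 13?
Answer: I*sqrt(494921037) ≈ 22247.0*I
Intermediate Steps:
g = 20 (g = 7 + 13 = 20)
X(C, M) = -3 + M**2 (X(C, M) = -3 + M*M = -3 + M**2)
P(r) = -21 + 7*r**2 (P(r) = 7*(-3 + r**2) = -21 + 7*r**2)
sqrt(-46233 + (-21873 + E(-98))*(17442 + P(-27))) = sqrt(-46233 + (-21873 - 98)*(17442 + (-21 + 7*(-27)**2))) = sqrt(-46233 - 21971*(17442 + (-21 + 7*729))) = sqrt(-46233 - 21971*(17442 + (-21 + 5103))) = sqrt(-46233 - 21971*(17442 + 5082)) = sqrt(-46233 - 21971*22524) = sqrt(-46233 - 494874804) = sqrt(-494921037) = I*sqrt(494921037)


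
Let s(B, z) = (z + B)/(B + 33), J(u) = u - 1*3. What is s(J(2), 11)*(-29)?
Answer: -145/16 ≈ -9.0625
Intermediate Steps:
J(u) = -3 + u (J(u) = u - 3 = -3 + u)
s(B, z) = (B + z)/(33 + B)
s(J(2), 11)*(-29) = (((-3 + 2) + 11)/(33 + (-3 + 2)))*(-29) = ((-1 + 11)/(33 - 1))*(-29) = (10/32)*(-29) = ((1/32)*10)*(-29) = (5/16)*(-29) = -145/16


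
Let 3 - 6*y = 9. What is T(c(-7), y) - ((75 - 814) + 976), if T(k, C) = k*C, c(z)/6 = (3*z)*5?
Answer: 393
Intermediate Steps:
y = -1 (y = ½ - ⅙*9 = ½ - 3/2 = -1)
c(z) = 90*z (c(z) = 6*((3*z)*5) = 6*(15*z) = 90*z)
T(k, C) = C*k
T(c(-7), y) - ((75 - 814) + 976) = -90*(-7) - ((75 - 814) + 976) = -1*(-630) - (-739 + 976) = 630 - 1*237 = 630 - 237 = 393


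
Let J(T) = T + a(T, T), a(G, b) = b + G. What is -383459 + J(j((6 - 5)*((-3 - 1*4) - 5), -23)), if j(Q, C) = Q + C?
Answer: -383564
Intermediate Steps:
a(G, b) = G + b
j(Q, C) = C + Q
J(T) = 3*T (J(T) = T + (T + T) = T + 2*T = 3*T)
-383459 + J(j((6 - 5)*((-3 - 1*4) - 5), -23)) = -383459 + 3*(-23 + (6 - 5)*((-3 - 1*4) - 5)) = -383459 + 3*(-23 + 1*((-3 - 4) - 5)) = -383459 + 3*(-23 + 1*(-7 - 5)) = -383459 + 3*(-23 + 1*(-12)) = -383459 + 3*(-23 - 12) = -383459 + 3*(-35) = -383459 - 105 = -383564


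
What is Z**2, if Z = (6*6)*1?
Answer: 1296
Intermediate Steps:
Z = 36 (Z = 36*1 = 36)
Z**2 = 36**2 = 1296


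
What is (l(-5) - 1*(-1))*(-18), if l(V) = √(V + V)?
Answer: -18 - 18*I*√10 ≈ -18.0 - 56.921*I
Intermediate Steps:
l(V) = √2*√V (l(V) = √(2*V) = √2*√V)
(l(-5) - 1*(-1))*(-18) = (√2*√(-5) - 1*(-1))*(-18) = (√2*(I*√5) + 1)*(-18) = (I*√10 + 1)*(-18) = (1 + I*√10)*(-18) = -18 - 18*I*√10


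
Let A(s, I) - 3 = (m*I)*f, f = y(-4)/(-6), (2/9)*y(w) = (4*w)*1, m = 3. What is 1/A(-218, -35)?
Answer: -1/1257 ≈ -0.00079555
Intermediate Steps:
y(w) = 18*w (y(w) = 9*((4*w)*1)/2 = 9*(4*w)/2 = 18*w)
f = 12 (f = (18*(-4))/(-6) = -72*(-⅙) = 12)
A(s, I) = 3 + 36*I (A(s, I) = 3 + (3*I)*12 = 3 + 36*I)
1/A(-218, -35) = 1/(3 + 36*(-35)) = 1/(3 - 1260) = 1/(-1257) = -1/1257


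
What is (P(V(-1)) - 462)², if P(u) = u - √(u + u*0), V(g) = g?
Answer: (463 + I)² ≈ 2.1437e+5 + 926.0*I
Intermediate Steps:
P(u) = u - √u (P(u) = u - √(u + 0) = u - √u)
(P(V(-1)) - 462)² = ((-1 - √(-1)) - 462)² = ((-1 - I) - 462)² = (-463 - I)²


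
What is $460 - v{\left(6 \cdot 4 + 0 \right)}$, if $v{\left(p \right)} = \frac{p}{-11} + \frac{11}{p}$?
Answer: $\frac{121895}{264} \approx 461.72$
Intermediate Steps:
$v{\left(p \right)} = \frac{11}{p} - \frac{p}{11}$ ($v{\left(p \right)} = p \left(- \frac{1}{11}\right) + \frac{11}{p} = - \frac{p}{11} + \frac{11}{p} = \frac{11}{p} - \frac{p}{11}$)
$460 - v{\left(6 \cdot 4 + 0 \right)} = 460 - \left(\frac{11}{6 \cdot 4 + 0} - \frac{6 \cdot 4 + 0}{11}\right) = 460 - \left(\frac{11}{24 + 0} - \frac{24 + 0}{11}\right) = 460 - \left(\frac{11}{24} - \frac{24}{11}\right) = 460 - - \frac{455}{264} = 460 + \frac{455}{264} = \frac{121895}{264}$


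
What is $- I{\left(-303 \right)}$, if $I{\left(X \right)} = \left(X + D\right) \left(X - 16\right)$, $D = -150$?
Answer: $-144507$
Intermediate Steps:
$I{\left(X \right)} = \left(-150 + X\right) \left(-16 + X\right)$ ($I{\left(X \right)} = \left(X - 150\right) \left(X - 16\right) = \left(-150 + X\right) \left(-16 + X\right)$)
$- I{\left(-303 \right)} = - (2400 + \left(-303\right)^{2} - -50298) = - (2400 + 91809 + 50298) = \left(-1\right) 144507 = -144507$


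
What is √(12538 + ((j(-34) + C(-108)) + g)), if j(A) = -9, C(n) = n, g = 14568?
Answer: √26989 ≈ 164.28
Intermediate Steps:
√(12538 + ((j(-34) + C(-108)) + g)) = √(12538 + ((-9 - 108) + 14568)) = √(12538 + (-117 + 14568)) = √(12538 + 14451) = √26989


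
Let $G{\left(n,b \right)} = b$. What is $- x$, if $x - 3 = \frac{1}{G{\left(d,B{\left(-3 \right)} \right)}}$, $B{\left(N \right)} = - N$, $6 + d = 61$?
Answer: $- \frac{10}{3} \approx -3.3333$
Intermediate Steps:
$d = 55$ ($d = -6 + 61 = 55$)
$x = \frac{10}{3}$ ($x = 3 + \frac{1}{\left(-1\right) \left(-3\right)} = 3 + \frac{1}{3} = \frac{10}{3} \approx 3.3333$)
$- x = \left(-1\right) \frac{10}{3} = - \frac{10}{3}$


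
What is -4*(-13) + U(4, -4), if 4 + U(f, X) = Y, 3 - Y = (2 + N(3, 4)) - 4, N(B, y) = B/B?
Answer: 52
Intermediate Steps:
N(B, y) = 1
Y = 4 (Y = 3 - ((2 + 1) - 4) = 3 - (3 - 4) = 3 - 1*(-1) = 3 + 1 = 4)
U(f, X) = 0 (U(f, X) = -4 + 4 = 0)
-4*(-13) + U(4, -4) = -4*(-13) + 0 = 52 + 0 = 52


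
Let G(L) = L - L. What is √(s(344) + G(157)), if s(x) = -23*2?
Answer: I*√46 ≈ 6.7823*I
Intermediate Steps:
s(x) = -46
G(L) = 0
√(s(344) + G(157)) = √(-46 + 0) = √(-46) = I*√46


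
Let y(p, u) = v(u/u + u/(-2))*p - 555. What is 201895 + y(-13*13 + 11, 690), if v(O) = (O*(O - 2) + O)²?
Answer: -2225420697860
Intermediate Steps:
v(O) = (O + O*(-2 + O))² (v(O) = (O*(-2 + O) + O)² = (O + O*(-2 + O))²)
y(p, u) = -555 + p*u²*(1 - u/2)²/4 (y(p, u) = ((u/u + u/(-2))²*(-1 + (u/u + u/(-2)))²)*p - 555 = ((1 + u*(-½))²*(-1 + (1 + u*(-½)))²)*p - 555 = ((1 - u/2)²*(-1 + (1 - u/2))²)*p - 555 = ((1 - u/2)²*(-u/2)²)*p - 555 = ((1 - u/2)²*(u²/4))*p - 555 = (u²*(1 - u/2)²/4)*p - 555 = p*u²*(1 - u/2)²/4 - 555 = -555 + p*u²*(1 - u/2)²/4)
201895 + y(-13*13 + 11, 690) = 201895 + (-555 + (1/16)*(-13*13 + 11)*690²*(-2 + 690)²) = 201895 + (-555 + (1/16)*(-169 + 11)*476100*688²) = 201895 + (-555 + (1/16)*(-158)*476100*473344) = 201895 + (-555 - 2225420899200) = 201895 - 2225420899755 = -2225420697860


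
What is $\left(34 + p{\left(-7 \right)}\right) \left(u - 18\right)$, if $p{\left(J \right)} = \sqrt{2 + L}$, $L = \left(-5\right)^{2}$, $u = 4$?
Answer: $-476 - 42 \sqrt{3} \approx -548.75$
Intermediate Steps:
$L = 25$
$p{\left(J \right)} = 3 \sqrt{3}$ ($p{\left(J \right)} = \sqrt{2 + 25} = \sqrt{27} = 3 \sqrt{3}$)
$\left(34 + p{\left(-7 \right)}\right) \left(u - 18\right) = \left(34 + 3 \sqrt{3}\right) \left(4 - 18\right) = \left(34 + 3 \sqrt{3}\right) \left(-14\right) = -476 - 42 \sqrt{3}$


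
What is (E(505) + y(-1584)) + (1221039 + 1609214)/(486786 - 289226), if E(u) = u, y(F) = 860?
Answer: 272499653/197560 ≈ 1379.3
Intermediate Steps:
(E(505) + y(-1584)) + (1221039 + 1609214)/(486786 - 289226) = (505 + 860) + (1221039 + 1609214)/(486786 - 289226) = 1365 + 2830253/197560 = 272499653/197560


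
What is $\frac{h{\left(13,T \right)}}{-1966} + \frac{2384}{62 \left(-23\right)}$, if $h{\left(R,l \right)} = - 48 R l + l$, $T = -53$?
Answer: $- \frac{25886019}{1401758} \approx -18.467$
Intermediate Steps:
$h{\left(R,l \right)} = l - 48 R l$ ($h{\left(R,l \right)} = - 48 R l + l = l - 48 R l$)
$\frac{h{\left(13,T \right)}}{-1966} + \frac{2384}{62 \left(-23\right)} = \frac{\left(-53\right) \left(1 - 624\right)}{-1966} + \frac{2384}{62 \left(-23\right)} = - 53 \left(1 - 624\right) \left(- \frac{1}{1966}\right) + \frac{2384}{-1426} = \left(-53\right) \left(-623\right) \left(- \frac{1}{1966}\right) + 2384 \left(- \frac{1}{1426}\right) = 33019 \left(- \frac{1}{1966}\right) - \frac{1192}{713} = - \frac{33019}{1966} - \frac{1192}{713} = - \frac{25886019}{1401758}$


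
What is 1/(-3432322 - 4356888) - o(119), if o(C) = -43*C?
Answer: 39857387569/7789210 ≈ 5117.0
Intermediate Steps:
1/(-3432322 - 4356888) - o(119) = 1/(-3432322 - 4356888) - (-43)*119 = 1/(-7789210) - 1*(-5117) = -1/7789210 + 5117 = 39857387569/7789210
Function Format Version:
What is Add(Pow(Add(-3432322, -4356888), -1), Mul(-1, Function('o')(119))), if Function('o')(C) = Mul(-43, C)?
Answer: Rational(39857387569, 7789210) ≈ 5117.0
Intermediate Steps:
Add(Pow(Add(-3432322, -4356888), -1), Mul(-1, Function('o')(119))) = Add(Pow(Add(-3432322, -4356888), -1), Mul(-1, Mul(-43, 119))) = Add(Pow(-7789210, -1), Mul(-1, -5117)) = Add(Rational(-1, 7789210), 5117) = Rational(39857387569, 7789210)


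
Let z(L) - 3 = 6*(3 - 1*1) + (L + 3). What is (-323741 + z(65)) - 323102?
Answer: -646760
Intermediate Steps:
z(L) = 18 + L (z(L) = 3 + (6*(3 - 1*1) + (L + 3)) = 3 + (6*(3 - 1) + (3 + L)) = 3 + (6*2 + (3 + L)) = 3 + (12 + (3 + L)) = 3 + (15 + L) = 18 + L)
(-323741 + z(65)) - 323102 = (-323741 + (18 + 65)) - 323102 = (-323741 + 83) - 323102 = -323658 - 323102 = -646760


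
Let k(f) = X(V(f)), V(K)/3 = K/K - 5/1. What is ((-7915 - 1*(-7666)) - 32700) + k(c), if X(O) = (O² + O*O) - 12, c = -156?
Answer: -32673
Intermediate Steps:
V(K) = -12 (V(K) = 3*(K/K - 5/1) = 3*(1 - 5*1) = 3*(1 - 5) = 3*(-4) = -12)
X(O) = -12 + 2*O² (X(O) = (O² + O²) - 12 = 2*O² - 12 = -12 + 2*O²)
k(f) = 276 (k(f) = -12 + 2*(-12)² = -12 + 2*144 = -12 + 288 = 276)
((-7915 - 1*(-7666)) - 32700) + k(c) = ((-7915 - 1*(-7666)) - 32700) + 276 = ((-7915 + 7666) - 32700) + 276 = (-249 - 32700) + 276 = -32949 + 276 = -32673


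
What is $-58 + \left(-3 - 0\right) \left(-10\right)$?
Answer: $-28$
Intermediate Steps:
$-58 + \left(-3 - 0\right) \left(-10\right) = -58 + \left(-3 + 0\right) \left(-10\right) = -58 - -30 = -58 + 30 = -28$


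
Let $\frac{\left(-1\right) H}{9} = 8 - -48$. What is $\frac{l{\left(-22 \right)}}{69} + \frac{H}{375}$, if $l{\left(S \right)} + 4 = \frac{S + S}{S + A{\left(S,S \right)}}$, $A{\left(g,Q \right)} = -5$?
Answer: $- \frac{320984}{232875} \approx -1.3784$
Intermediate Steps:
$H = -504$ ($H = - 9 \left(8 - -48\right) = - 9 \left(8 + 48\right) = \left(-9\right) 56 = -504$)
$l{\left(S \right)} = -4 + \frac{2 S}{-5 + S}$ ($l{\left(S \right)} = -4 + \frac{S + S}{S - 5} = -4 + \frac{2 S}{-5 + S}$)
$\frac{l{\left(-22 \right)}}{69} + \frac{H}{375} = \frac{2 \frac{1}{-5 - 22} \left(10 - -22\right)}{69} - \frac{504}{375} = \frac{2 \left(10 + 22\right)}{-27} \cdot \frac{1}{69} - \frac{168}{125} = 2 \left(- \frac{1}{27}\right) 32 \cdot \frac{1}{69} - \frac{168}{125} = \left(- \frac{64}{27}\right) \frac{1}{69} - \frac{168}{125} = - \frac{64}{1863} - \frac{168}{125} = - \frac{320984}{232875}$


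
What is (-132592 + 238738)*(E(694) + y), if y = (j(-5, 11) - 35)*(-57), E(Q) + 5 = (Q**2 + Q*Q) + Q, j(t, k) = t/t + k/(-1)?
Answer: 102592868796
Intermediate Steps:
j(t, k) = 1 - k (j(t, k) = 1 + k*(-1) = 1 - k)
E(Q) = -5 + Q + 2*Q**2 (E(Q) = -5 + ((Q**2 + Q*Q) + Q) = -5 + ((Q**2 + Q**2) + Q) = -5 + (2*Q**2 + Q) = -5 + (Q + 2*Q**2) = -5 + Q + 2*Q**2)
y = 2565 (y = ((1 - 1*11) - 35)*(-57) = ((1 - 11) - 35)*(-57) = (-10 - 35)*(-57) = -45*(-57) = 2565)
(-132592 + 238738)*(E(694) + y) = (-132592 + 238738)*((-5 + 694 + 2*694**2) + 2565) = 106146*((-5 + 694 + 2*481636) + 2565) = 106146*((-5 + 694 + 963272) + 2565) = 106146*(963961 + 2565) = 106146*966526 = 102592868796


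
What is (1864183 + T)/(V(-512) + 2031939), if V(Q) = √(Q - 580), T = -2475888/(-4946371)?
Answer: 68631480280627983/74807539818880951 - 18441886411562*I*√273/20422458370554499623 ≈ 0.91744 - 1.492e-5*I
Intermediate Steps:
T = 2475888/4946371 (T = -2475888*(-1/4946371) = 2475888/4946371 ≈ 0.50055)
V(Q) = √(-580 + Q)
(1864183 + T)/(V(-512) + 2031939) = (1864183 + 2475888/4946371)/(√(-580 - 512) + 2031939) = 9220943205781/(4946371*(√(-1092) + 2031939)) = 9220943205781/(4946371*(2*I*√273 + 2031939)) = 9220943205781/(4946371*(2031939 + 2*I*√273))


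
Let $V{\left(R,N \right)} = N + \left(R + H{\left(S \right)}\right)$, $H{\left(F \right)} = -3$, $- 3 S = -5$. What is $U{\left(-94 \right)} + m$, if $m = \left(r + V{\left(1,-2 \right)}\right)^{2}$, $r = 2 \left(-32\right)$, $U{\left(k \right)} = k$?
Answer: $4530$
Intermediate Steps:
$S = \frac{5}{3}$ ($S = \left(- \frac{1}{3}\right) \left(-5\right) = \frac{5}{3} \approx 1.6667$)
$V{\left(R,N \right)} = -3 + N + R$ ($V{\left(R,N \right)} = N + \left(R - 3\right) = N + \left(-3 + R\right) = -3 + N + R$)
$r = -64$
$m = 4624$ ($m = \left(-64 - 4\right)^{2} = \left(-68\right)^{2} = 4624$)
$U{\left(-94 \right)} + m = -94 + 4624 = 4530$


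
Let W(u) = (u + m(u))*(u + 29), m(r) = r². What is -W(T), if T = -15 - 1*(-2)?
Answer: -2496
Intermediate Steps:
T = -13 (T = -15 + 2 = -13)
W(u) = (29 + u)*(u + u²) (W(u) = (u + u²)*(u + 29) = (u + u²)*(29 + u) = (29 + u)*(u + u²))
-W(T) = -(-13)*(29 + (-13)² + 30*(-13)) = -(-13)*(29 + 169 - 390) = -(-13)*(-192) = -1*2496 = -2496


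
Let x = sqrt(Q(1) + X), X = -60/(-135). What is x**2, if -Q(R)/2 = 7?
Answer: -122/9 ≈ -13.556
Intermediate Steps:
X = 4/9 (X = -60*(-1/135) = 4/9 ≈ 0.44444)
Q(R) = -14 (Q(R) = -2*7 = -14)
x = I*sqrt(122)/3 (x = sqrt(-14 + 4/9) = sqrt(-122/9) = I*sqrt(122)/3 ≈ 3.6818*I)
x**2 = (I*sqrt(122)/3)**2 = -122/9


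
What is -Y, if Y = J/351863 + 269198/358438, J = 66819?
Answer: -59335642298/63060534997 ≈ -0.94093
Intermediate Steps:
Y = 59335642298/63060534997 (Y = 66819/351863 + 269198/358438 = 66819*(1/351863) + 269198*(1/358438) = 66819/351863 + 134599/179219 = 59335642298/63060534997 ≈ 0.94093)
-Y = -1*59335642298/63060534997 = -59335642298/63060534997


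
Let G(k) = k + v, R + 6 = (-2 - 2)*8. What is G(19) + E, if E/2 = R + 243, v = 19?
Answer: 448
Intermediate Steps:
R = -38 (R = -6 + (-2 - 2)*8 = -6 - 4*8 = -6 - 32 = -38)
G(k) = 19 + k (G(k) = k + 19 = 19 + k)
E = 410 (E = 2*(-38 + 243) = 2*205 = 410)
G(19) + E = (19 + 19) + 410 = 38 + 410 = 448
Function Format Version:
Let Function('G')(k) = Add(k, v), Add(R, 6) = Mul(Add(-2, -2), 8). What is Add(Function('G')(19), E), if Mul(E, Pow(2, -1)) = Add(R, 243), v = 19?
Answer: 448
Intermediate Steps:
R = -38 (R = Add(-6, Mul(Add(-2, -2), 8)) = Add(-6, Mul(-4, 8)) = Add(-6, -32) = -38)
Function('G')(k) = Add(19, k) (Function('G')(k) = Add(k, 19) = Add(19, k))
E = 410 (E = Mul(2, Add(-38, 243)) = Mul(2, 205) = 410)
Add(Function('G')(19), E) = Add(Add(19, 19), 410) = Add(38, 410) = 448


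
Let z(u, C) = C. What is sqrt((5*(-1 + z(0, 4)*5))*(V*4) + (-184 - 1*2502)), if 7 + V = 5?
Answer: I*sqrt(3446) ≈ 58.703*I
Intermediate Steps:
V = -2 (V = -7 + 5 = -2)
sqrt((5*(-1 + z(0, 4)*5))*(V*4) + (-184 - 1*2502)) = sqrt((5*(-1 + 4*5))*(-2*4) + (-184 - 1*2502)) = sqrt((5*(-1 + 20))*(-8) + (-184 - 2502)) = sqrt((5*19)*(-8) - 2686) = sqrt(95*(-8) - 2686) = sqrt(-760 - 2686) = sqrt(-3446) = I*sqrt(3446)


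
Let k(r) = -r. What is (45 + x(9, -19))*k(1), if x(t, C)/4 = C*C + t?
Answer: -1525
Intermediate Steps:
x(t, C) = 4*t + 4*C² (x(t, C) = 4*(C*C + t) = 4*(C² + t) = 4*(t + C²) = 4*t + 4*C²)
(45 + x(9, -19))*k(1) = (45 + (4*9 + 4*(-19)²))*(-1*1) = (45 + (36 + 4*361))*(-1) = (45 + (36 + 1444))*(-1) = (45 + 1480)*(-1) = 1525*(-1) = -1525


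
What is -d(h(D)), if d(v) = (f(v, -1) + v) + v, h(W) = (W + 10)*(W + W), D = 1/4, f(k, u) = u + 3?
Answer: -49/4 ≈ -12.250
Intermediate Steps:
f(k, u) = 3 + u
D = ¼ (D = 1*(¼) = ¼ ≈ 0.25000)
h(W) = 2*W*(10 + W) (h(W) = (10 + W)*(2*W) = 2*W*(10 + W))
d(v) = 2 + 2*v (d(v) = ((3 - 1) + v) + v = (2 + v) + v = 2 + 2*v)
-d(h(D)) = -(2 + 2*(2*(¼)*(10 + ¼))) = -(2 + 2*(2*(¼)*(41/4))) = -(2 + 2*(41/8)) = -(2 + 41/4) = -1*49/4 = -49/4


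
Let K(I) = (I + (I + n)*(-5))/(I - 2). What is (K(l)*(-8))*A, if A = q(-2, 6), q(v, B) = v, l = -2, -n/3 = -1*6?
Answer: 328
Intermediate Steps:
n = 18 (n = -(-3)*6 = -3*(-6) = 18)
A = -2
K(I) = (-90 - 4*I)/(-2 + I) (K(I) = (I + (I + 18)*(-5))/(I - 2) = (I + (18 + I)*(-5))/(-2 + I) = (I + (-90 - 5*I))/(-2 + I) = (-90 - 4*I)/(-2 + I))
(K(l)*(-8))*A = ((2*(-45 - 2*(-2))/(-2 - 2))*(-8))*(-2) = ((2*(-45 + 4)/(-4))*(-8))*(-2) = ((2*(-¼)*(-41))*(-8))*(-2) = ((41/2)*(-8))*(-2) = -164*(-2) = 328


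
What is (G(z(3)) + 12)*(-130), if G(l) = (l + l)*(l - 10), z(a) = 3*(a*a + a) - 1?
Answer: -229060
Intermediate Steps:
z(a) = -1 + 3*a + 3*a² (z(a) = 3*(a² + a) - 1 = 3*(a + a²) - 1 = (3*a + 3*a²) - 1 = -1 + 3*a + 3*a²)
G(l) = 2*l*(-10 + l) (G(l) = (2*l)*(-10 + l) = 2*l*(-10 + l))
(G(z(3)) + 12)*(-130) = (2*(-1 + 3*3 + 3*3²)*(-10 + (-1 + 3*3 + 3*3²)) + 12)*(-130) = (2*(-1 + 9 + 3*9)*(-10 + (-1 + 9 + 3*9)) + 12)*(-130) = (2*(-1 + 9 + 27)*(-10 + (-1 + 9 + 27)) + 12)*(-130) = (2*35*(-10 + 35) + 12)*(-130) = (2*35*25 + 12)*(-130) = (1750 + 12)*(-130) = 1762*(-130) = -229060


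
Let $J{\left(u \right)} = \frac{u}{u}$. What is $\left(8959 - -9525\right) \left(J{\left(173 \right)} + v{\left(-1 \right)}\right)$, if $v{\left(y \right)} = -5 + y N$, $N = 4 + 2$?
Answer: $-184840$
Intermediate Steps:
$J{\left(u \right)} = 1$
$N = 6$
$v{\left(y \right)} = -5 + 6 y$ ($v{\left(y \right)} = -5 + y 6 = -5 + 6 y$)
$\left(8959 - -9525\right) \left(J{\left(173 \right)} + v{\left(-1 \right)}\right) = \left(8959 - -9525\right) \left(1 + \left(-5 + 6 \left(-1\right)\right)\right) = \left(8959 + 9525\right) \left(1 - 11\right) = 18484 \left(1 - 11\right) = 18484 \left(-10\right) = -184840$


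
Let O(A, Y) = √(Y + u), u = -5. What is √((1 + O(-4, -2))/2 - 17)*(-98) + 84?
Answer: 84 - 49*√(-66 + 2*I*√7) ≈ 68.055 - 398.4*I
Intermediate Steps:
O(A, Y) = √(-5 + Y) (O(A, Y) = √(Y - 5) = √(-5 + Y))
√((1 + O(-4, -2))/2 - 17)*(-98) + 84 = √((1 + √(-5 - 2))/2 - 17)*(-98) + 84 = √((1 + √(-7))*(½) - 17)*(-98) + 84 = √((1 + I*√7)*(½) - 17)*(-98) + 84 = √((½ + I*√7/2) - 17)*(-98) + 84 = √(-33/2 + I*√7/2)*(-98) + 84 = -98*√(-33/2 + I*√7/2) + 84 = 84 - 98*√(-33/2 + I*√7/2)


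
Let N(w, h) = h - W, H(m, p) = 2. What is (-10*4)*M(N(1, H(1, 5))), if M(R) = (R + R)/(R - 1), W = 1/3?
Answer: -200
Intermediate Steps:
W = ⅓ ≈ 0.33333
N(w, h) = -⅓ + h (N(w, h) = h - 1*⅓ = h - ⅓ = -⅓ + h)
M(R) = 2*R/(-1 + R) (M(R) = (2*R)/(-1 + R) = 2*R/(-1 + R))
(-10*4)*M(N(1, H(1, 5))) = (-10*4)*(2*(-⅓ + 2)/(-1 + (-⅓ + 2))) = -80*5/(3*(-1 + 5/3)) = -80*5/(3*⅔) = -80*5*3/(3*2) = -40*5 = -200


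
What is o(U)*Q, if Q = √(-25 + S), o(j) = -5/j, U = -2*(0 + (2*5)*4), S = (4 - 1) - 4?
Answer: I*√26/16 ≈ 0.31869*I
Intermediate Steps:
S = -1 (S = 3 - 4 = -1)
U = -80 (U = -2*(0 + 10*4) = -2*(0 + 40) = -2*40 = -80)
Q = I*√26 (Q = √(-25 - 1) = √(-26) = I*√26 ≈ 5.099*I)
o(U)*Q = (-5/(-80))*(I*√26) = (-5*(-1/80))*(I*√26) = (I*√26)/16 = I*√26/16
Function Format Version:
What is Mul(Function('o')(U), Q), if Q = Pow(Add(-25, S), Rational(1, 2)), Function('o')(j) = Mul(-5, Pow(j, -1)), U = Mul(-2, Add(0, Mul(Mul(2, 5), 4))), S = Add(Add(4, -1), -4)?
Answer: Mul(Rational(1, 16), I, Pow(26, Rational(1, 2))) ≈ Mul(0.31869, I)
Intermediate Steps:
S = -1 (S = Add(3, -4) = -1)
U = -80 (U = Mul(-2, Add(0, Mul(10, 4))) = Mul(-2, Add(0, 40)) = Mul(-2, 40) = -80)
Q = Mul(I, Pow(26, Rational(1, 2))) (Q = Pow(Add(-25, -1), Rational(1, 2)) = Pow(-26, Rational(1, 2)) = Mul(I, Pow(26, Rational(1, 2))) ≈ Mul(5.0990, I))
Mul(Function('o')(U), Q) = Mul(Mul(-5, Pow(-80, -1)), Mul(I, Pow(26, Rational(1, 2)))) = Mul(Mul(-5, Rational(-1, 80)), Mul(I, Pow(26, Rational(1, 2)))) = Mul(Rational(1, 16), Mul(I, Pow(26, Rational(1, 2)))) = Mul(Rational(1, 16), I, Pow(26, Rational(1, 2)))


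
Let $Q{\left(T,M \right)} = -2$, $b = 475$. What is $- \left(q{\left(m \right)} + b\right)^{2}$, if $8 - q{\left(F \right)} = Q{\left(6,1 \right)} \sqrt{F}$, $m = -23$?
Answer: $-233197 - 1932 i \sqrt{23} \approx -2.332 \cdot 10^{5} - 9265.5 i$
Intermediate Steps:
$q{\left(F \right)} = 8 + 2 \sqrt{F}$ ($q{\left(F \right)} = 8 - - 2 \sqrt{F} = 8 + 2 \sqrt{F}$)
$- \left(q{\left(m \right)} + b\right)^{2} = - \left(\left(8 + 2 \sqrt{-23}\right) + 475\right)^{2} = - \left(\left(8 + 2 i \sqrt{23}\right) + 475\right)^{2} = - \left(483 + 2 i \sqrt{23}\right)^{2}$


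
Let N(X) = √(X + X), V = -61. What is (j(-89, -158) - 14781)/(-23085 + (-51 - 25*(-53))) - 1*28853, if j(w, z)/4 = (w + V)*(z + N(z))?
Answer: -37023106/1283 + 1200*I*√79/21811 ≈ -28857.0 + 0.48901*I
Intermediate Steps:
N(X) = √2*√X (N(X) = √(2*X) = √2*√X)
j(w, z) = 4*(-61 + w)*(z + √2*√z) (j(w, z) = 4*((w - 61)*(z + √2*√z)) = 4*((-61 + w)*(z + √2*√z)) = 4*(-61 + w)*(z + √2*√z))
(j(-89, -158) - 14781)/(-23085 + (-51 - 25*(-53))) - 1*28853 = ((-244*(-158) - 244*√2*√(-158) + 4*(-89)*(-158) + 4*(-89)*√2*√(-158)) - 14781)/(-23085 + (-51 - 25*(-53))) - 1*28853 = ((38552 - 244*√2*I*√158 + 56248 + 4*(-89)*√2*(I*√158)) - 14781)/(-23085 + (-51 + 1325)) - 28853 = ((38552 - 488*I*√79 + 56248 - 712*I*√79) - 14781)/(-23085 + 1274) - 28853 = ((94800 - 1200*I*√79) - 14781)/(-21811) - 28853 = (80019 - 1200*I*√79)*(-1/21811) - 28853 = (-4707/1283 + 1200*I*√79/21811) - 28853 = -37023106/1283 + 1200*I*√79/21811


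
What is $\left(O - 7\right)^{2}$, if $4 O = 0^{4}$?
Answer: $49$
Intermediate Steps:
$O = 0$ ($O = \frac{0^{4}}{4} = \frac{1}{4} \cdot 0 = 0$)
$\left(O - 7\right)^{2} = \left(0 - 7\right)^{2} = \left(-7\right)^{2} = 49$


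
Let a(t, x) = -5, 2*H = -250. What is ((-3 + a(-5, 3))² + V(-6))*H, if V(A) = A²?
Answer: -12500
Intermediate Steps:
H = -125 (H = (½)*(-250) = -125)
((-3 + a(-5, 3))² + V(-6))*H = ((-3 - 5)² + (-6)²)*(-125) = ((-8)² + 36)*(-125) = (64 + 36)*(-125) = 100*(-125) = -12500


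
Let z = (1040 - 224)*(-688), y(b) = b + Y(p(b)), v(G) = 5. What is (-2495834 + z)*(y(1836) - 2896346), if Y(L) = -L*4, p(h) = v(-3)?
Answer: 8849278686260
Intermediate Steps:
p(h) = 5
Y(L) = -4*L
y(b) = -20 + b (y(b) = b - 4*5 = b - 20 = -20 + b)
z = -561408 (z = 816*(-688) = -561408)
(-2495834 + z)*(y(1836) - 2896346) = (-2495834 - 561408)*((-20 + 1836) - 2896346) = -3057242*(1816 - 2896346) = -3057242*(-2894530) = 8849278686260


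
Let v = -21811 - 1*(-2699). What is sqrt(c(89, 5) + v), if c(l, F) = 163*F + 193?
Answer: 2*I*sqrt(4526) ≈ 134.55*I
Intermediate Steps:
c(l, F) = 193 + 163*F
v = -19112 (v = -21811 + 2699 = -19112)
sqrt(c(89, 5) + v) = sqrt((193 + 163*5) - 19112) = sqrt((193 + 815) - 19112) = sqrt(1008 - 19112) = sqrt(-18104) = 2*I*sqrt(4526)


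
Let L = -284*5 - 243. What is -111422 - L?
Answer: -109759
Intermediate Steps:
L = -1663 (L = -1420 - 243 = -1663)
-111422 - L = -111422 - 1*(-1663) = -111422 + 1663 = -109759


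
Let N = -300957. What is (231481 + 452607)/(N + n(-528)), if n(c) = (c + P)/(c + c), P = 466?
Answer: -361198464/158905265 ≈ -2.2730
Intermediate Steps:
n(c) = (466 + c)/(2*c) (n(c) = (c + 466)/(c + c) = (466 + c)/((2*c)) = (466 + c)*(1/(2*c)) = (466 + c)/(2*c))
(231481 + 452607)/(N + n(-528)) = (231481 + 452607)/(-300957 + (1/2)*(466 - 528)/(-528)) = 684088/(-300957 + (1/2)*(-1/528)*(-62)) = 684088/(-300957 + 31/528) = 684088/(-158905265/528) = 684088*(-528/158905265) = -361198464/158905265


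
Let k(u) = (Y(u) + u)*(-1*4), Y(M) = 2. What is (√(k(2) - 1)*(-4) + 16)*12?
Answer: 192 - 48*I*√17 ≈ 192.0 - 197.91*I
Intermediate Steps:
k(u) = -8 - 4*u (k(u) = (2 + u)*(-1*4) = (2 + u)*(-4) = -8 - 4*u)
(√(k(2) - 1)*(-4) + 16)*12 = (√((-8 - 4*2) - 1)*(-4) + 16)*12 = (√((-8 - 8) - 1)*(-4) + 16)*12 = (√(-16 - 1)*(-4) + 16)*12 = (√(-17)*(-4) + 16)*12 = ((I*√17)*(-4) + 16)*12 = (-4*I*√17 + 16)*12 = (16 - 4*I*√17)*12 = 192 - 48*I*√17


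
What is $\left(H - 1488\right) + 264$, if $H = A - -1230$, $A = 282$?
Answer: $288$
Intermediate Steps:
$H = 1512$ ($H = 282 - -1230 = 282 + 1230 = 1512$)
$\left(H - 1488\right) + 264 = \left(1512 - 1488\right) + 264 = 24 + 264 = 288$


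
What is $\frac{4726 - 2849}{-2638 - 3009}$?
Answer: $- \frac{1877}{5647} \approx -0.33239$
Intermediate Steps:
$\frac{4726 - 2849}{-2638 - 3009} = \frac{1877}{-5647} = 1877 \left(- \frac{1}{5647}\right) = - \frac{1877}{5647}$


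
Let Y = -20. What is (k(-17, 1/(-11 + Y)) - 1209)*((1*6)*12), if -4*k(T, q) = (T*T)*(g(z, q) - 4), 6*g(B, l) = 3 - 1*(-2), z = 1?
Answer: -70575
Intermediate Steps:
g(B, l) = ⅚ (g(B, l) = (3 - 1*(-2))/6 = (3 + 2)/6 = (⅙)*5 = ⅚)
k(T, q) = 19*T²/24 (k(T, q) = -T*T*(⅚ - 4)/4 = -T²*(-19)/(4*6) = -(-19)*T²/24 = 19*T²/24)
(k(-17, 1/(-11 + Y)) - 1209)*((1*6)*12) = ((19/24)*(-17)² - 1209)*((1*6)*12) = ((19/24)*289 - 1209)*(6*12) = (5491/24 - 1209)*72 = -23525/24*72 = -70575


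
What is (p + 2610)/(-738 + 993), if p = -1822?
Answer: 788/255 ≈ 3.0902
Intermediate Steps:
(p + 2610)/(-738 + 993) = (-1822 + 2610)/(-738 + 993) = 788/255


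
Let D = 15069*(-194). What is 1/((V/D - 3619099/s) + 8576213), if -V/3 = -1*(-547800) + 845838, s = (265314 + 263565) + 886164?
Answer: 689452815933/5912893425582825077 ≈ 1.1660e-7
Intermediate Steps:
s = 1415043 (s = 528879 + 886164 = 1415043)
D = -2923386
V = -4180914 (V = -3*(-1*(-547800) + 845838) = -3*(547800 + 845838) = -3*1393638 = -4180914)
1/((V/D - 3619099/s) + 8576213) = 1/((-4180914/(-2923386) - 3619099/1415043) + 8576213) = 1/((-4180914*(-1/2923386) - 3619099*1/1415043) + 8576213) = 1/((696819/487231 - 3619099/1415043) + 8576213) = 1/(-777308376652/689452815933 + 8576213) = 1/(5912893425582825077/689452815933) = 689452815933/5912893425582825077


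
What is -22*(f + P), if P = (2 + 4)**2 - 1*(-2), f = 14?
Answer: -1144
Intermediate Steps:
P = 38 (P = 6**2 + 2 = 36 + 2 = 38)
-22*(f + P) = -22*(14 + 38) = -22*52 = -1144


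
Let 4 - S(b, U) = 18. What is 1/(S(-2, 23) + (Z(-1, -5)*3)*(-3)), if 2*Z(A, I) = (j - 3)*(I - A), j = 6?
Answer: 1/40 ≈ 0.025000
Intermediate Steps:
S(b, U) = -14 (S(b, U) = 4 - 1*18 = 4 - 18 = -14)
Z(A, I) = -3*A/2 + 3*I/2 (Z(A, I) = ((6 - 3)*(I - A))/2 = (3*(I - A))/2 = (-3*A + 3*I)/2 = -3*A/2 + 3*I/2)
1/(S(-2, 23) + (Z(-1, -5)*3)*(-3)) = 1/(-14 + ((-3/2*(-1) + (3/2)*(-5))*3)*(-3)) = 1/(-14 + ((3/2 - 15/2)*3)*(-3)) = 1/(-14 - 6*3*(-3)) = 1/(-14 - 18*(-3)) = 1/(-14 + 54) = 1/40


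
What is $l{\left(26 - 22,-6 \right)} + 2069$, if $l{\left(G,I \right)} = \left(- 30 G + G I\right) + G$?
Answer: $1929$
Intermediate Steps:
$l{\left(G,I \right)} = - 29 G + G I$
$l{\left(26 - 22,-6 \right)} + 2069 = \left(26 - 22\right) \left(-29 - 6\right) + 2069 = 4 \left(-35\right) + 2069 = -140 + 2069 = 1929$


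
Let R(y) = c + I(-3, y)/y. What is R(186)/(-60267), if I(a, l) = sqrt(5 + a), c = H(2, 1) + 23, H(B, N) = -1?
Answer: -22/60267 - sqrt(2)/11209662 ≈ -0.00036517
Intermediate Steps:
c = 22 (c = -1 + 23 = 22)
R(y) = 22 + sqrt(2)/y (R(y) = 22 + sqrt(5 - 3)/y = 22 + sqrt(2)/y)
R(186)/(-60267) = (22 + sqrt(2)/186)/(-60267) = (22 + sqrt(2)*(1/186))*(-1/60267) = (22 + sqrt(2)/186)*(-1/60267) = -22/60267 - sqrt(2)/11209662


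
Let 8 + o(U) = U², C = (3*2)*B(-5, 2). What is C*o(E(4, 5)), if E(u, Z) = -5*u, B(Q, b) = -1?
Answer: -2352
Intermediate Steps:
C = -6 (C = (3*2)*(-1) = 6*(-1) = -6)
o(U) = -8 + U²
C*o(E(4, 5)) = -6*(-8 + (-5*4)²) = -6*(-8 + (-20)²) = -6*(-8 + 400) = -6*392 = -2352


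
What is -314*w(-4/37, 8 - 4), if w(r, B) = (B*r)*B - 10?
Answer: 136276/37 ≈ 3683.1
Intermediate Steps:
w(r, B) = -10 + r*B² (w(r, B) = r*B² - 10 = -10 + r*B²)
-314*w(-4/37, 8 - 4) = -314*(-10 + (-4/37)*(8 - 4)²) = -314*(-10 - 4*1/37*4²) = -314*(-10 - 4/37*16) = -314*(-10 - 64/37) = -314*(-434/37) = 136276/37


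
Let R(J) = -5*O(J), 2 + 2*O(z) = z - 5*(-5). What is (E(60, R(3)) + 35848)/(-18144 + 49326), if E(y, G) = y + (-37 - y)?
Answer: 11937/10394 ≈ 1.1485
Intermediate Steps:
O(z) = 23/2 + z/2 (O(z) = -1 + (z - 5*(-5))/2 = -1 + (z + 25)/2 = -1 + (25 + z)/2 = -1 + (25/2 + z/2) = 23/2 + z/2)
R(J) = -115/2 - 5*J/2 (R(J) = -5*(23/2 + J/2) = -115/2 - 5*J/2)
E(y, G) = -37
(E(60, R(3)) + 35848)/(-18144 + 49326) = (-37 + 35848)/(-18144 + 49326) = 35811/31182 = 35811*(1/31182) = 11937/10394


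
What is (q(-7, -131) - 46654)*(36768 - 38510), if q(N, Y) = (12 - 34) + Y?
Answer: 81537794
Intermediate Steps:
q(N, Y) = -22 + Y
(q(-7, -131) - 46654)*(36768 - 38510) = ((-22 - 131) - 46654)*(36768 - 38510) = (-153 - 46654)*(-1742) = -46807*(-1742) = 81537794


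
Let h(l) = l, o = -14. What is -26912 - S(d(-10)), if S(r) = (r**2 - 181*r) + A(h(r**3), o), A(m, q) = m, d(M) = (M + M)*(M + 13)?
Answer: 174628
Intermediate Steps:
d(M) = 2*M*(13 + M) (d(M) = (2*M)*(13 + M) = 2*M*(13 + M))
S(r) = r**2 + r**3 - 181*r (S(r) = (r**2 - 181*r) + r**3 = r**2 + r**3 - 181*r)
-26912 - S(d(-10)) = -26912 - 2*(-10)*(13 - 10)*(-181 + 2*(-10)*(13 - 10) + (2*(-10)*(13 - 10))**2) = -26912 - 2*(-10)*3*(-181 + 2*(-10)*3 + (2*(-10)*3)**2) = -26912 - (-60)*(-181 - 60 + (-60)**2) = -26912 - (-60)*(-181 - 60 + 3600) = -26912 - (-60)*3359 = -26912 - 1*(-201540) = -26912 + 201540 = 174628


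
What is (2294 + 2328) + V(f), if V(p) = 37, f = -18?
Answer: 4659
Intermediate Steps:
(2294 + 2328) + V(f) = (2294 + 2328) + 37 = 4622 + 37 = 4659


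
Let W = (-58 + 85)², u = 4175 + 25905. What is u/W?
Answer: 30080/729 ≈ 41.262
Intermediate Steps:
u = 30080
W = 729 (W = 27² = 729)
u/W = 30080/729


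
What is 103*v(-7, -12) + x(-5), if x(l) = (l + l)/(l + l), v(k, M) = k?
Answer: -720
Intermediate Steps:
x(l) = 1 (x(l) = (2*l)/((2*l)) = (2*l)*(1/(2*l)) = 1)
103*v(-7, -12) + x(-5) = 103*(-7) + 1 = -721 + 1 = -720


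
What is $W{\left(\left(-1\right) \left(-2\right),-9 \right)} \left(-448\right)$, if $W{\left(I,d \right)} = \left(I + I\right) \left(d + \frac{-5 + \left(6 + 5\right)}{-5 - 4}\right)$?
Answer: $\frac{51968}{3} \approx 17323.0$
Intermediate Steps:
$W{\left(I,d \right)} = 2 I \left(- \frac{2}{3} + d\right)$ ($W{\left(I,d \right)} = 2 I \left(d + \frac{-5 + 11}{-9}\right) = 2 I \left(d + 6 \left(- \frac{1}{9}\right)\right) = 2 I \left(d - \frac{2}{3}\right) = 2 I \left(- \frac{2}{3} + d\right)$)
$W{\left(\left(-1\right) \left(-2\right),-9 \right)} \left(-448\right) = \frac{2 \left(\left(-1\right) \left(-2\right)\right) \left(-2 + 3 \left(-9\right)\right)}{3} \left(-448\right) = \frac{2}{3} \cdot 2 \left(-2 - 27\right) \left(-448\right) = \frac{2}{3} \cdot 2 \left(-29\right) \left(-448\right) = \left(- \frac{116}{3}\right) \left(-448\right) = \frac{51968}{3}$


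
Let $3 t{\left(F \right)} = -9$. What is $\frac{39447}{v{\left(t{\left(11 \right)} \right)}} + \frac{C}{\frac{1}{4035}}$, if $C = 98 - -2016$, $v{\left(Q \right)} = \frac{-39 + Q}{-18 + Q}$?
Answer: $\frac{17099427}{2} \approx 8.5497 \cdot 10^{6}$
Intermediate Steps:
$t{\left(F \right)} = -3$ ($t{\left(F \right)} = \frac{1}{3} \left(-9\right) = -3$)
$v{\left(Q \right)} = \frac{-39 + Q}{-18 + Q}$
$C = 2114$ ($C = 98 + 2016 = 2114$)
$\frac{39447}{v{\left(t{\left(11 \right)} \right)}} + \frac{C}{\frac{1}{4035}} = \frac{39447}{\frac{1}{-18 - 3} \left(-39 - 3\right)} + \frac{2114}{\frac{1}{4035}} = \frac{39447}{\frac{1}{-21} \left(-42\right)} + 2114 \frac{1}{\frac{1}{4035}} = \frac{39447}{\left(- \frac{1}{21}\right) \left(-42\right)} + 2114 \cdot 4035 = \frac{39447}{2} + 8529990 = \frac{17099427}{2}$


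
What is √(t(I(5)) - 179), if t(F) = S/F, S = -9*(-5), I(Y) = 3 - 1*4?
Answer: 4*I*√14 ≈ 14.967*I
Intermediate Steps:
I(Y) = -1 (I(Y) = 3 - 4 = -1)
S = 45
t(F) = 45/F
√(t(I(5)) - 179) = √(45/(-1) - 179) = √(45*(-1) - 179) = √(-45 - 179) = √(-224) = 4*I*√14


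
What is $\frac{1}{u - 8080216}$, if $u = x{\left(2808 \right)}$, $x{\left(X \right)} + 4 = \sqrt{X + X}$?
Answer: $- \frac{2020055}{16322488810696} - \frac{3 \sqrt{39}}{16322488810696} \approx -1.2376 \cdot 10^{-7}$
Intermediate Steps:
$x{\left(X \right)} = -4 + \sqrt{2} \sqrt{X}$ ($x{\left(X \right)} = -4 + \sqrt{X + X} = -4 + \sqrt{2 X} = -4 + \sqrt{2} \sqrt{X}$)
$u = -4 + 12 \sqrt{39}$ ($u = -4 + \sqrt{2} \sqrt{2808} = -4 + \sqrt{2} \cdot 6 \sqrt{78} = -4 + 12 \sqrt{39} \approx 70.94$)
$\frac{1}{u - 8080216} = \frac{1}{\left(-4 + 12 \sqrt{39}\right) - 8080216} = \frac{1}{-8080220 + 12 \sqrt{39}}$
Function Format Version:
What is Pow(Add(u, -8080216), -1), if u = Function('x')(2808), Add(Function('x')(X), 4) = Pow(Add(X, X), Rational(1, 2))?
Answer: Add(Rational(-2020055, 16322488810696), Mul(Rational(-3, 16322488810696), Pow(39, Rational(1, 2)))) ≈ -1.2376e-7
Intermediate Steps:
Function('x')(X) = Add(-4, Mul(Pow(2, Rational(1, 2)), Pow(X, Rational(1, 2)))) (Function('x')(X) = Add(-4, Pow(Add(X, X), Rational(1, 2))) = Add(-4, Pow(Mul(2, X), Rational(1, 2))) = Add(-4, Mul(Pow(2, Rational(1, 2)), Pow(X, Rational(1, 2)))))
u = Add(-4, Mul(12, Pow(39, Rational(1, 2)))) (u = Add(-4, Mul(Pow(2, Rational(1, 2)), Pow(2808, Rational(1, 2)))) = Add(-4, Mul(Pow(2, Rational(1, 2)), Mul(6, Pow(78, Rational(1, 2))))) = Add(-4, Mul(12, Pow(39, Rational(1, 2)))) ≈ 70.940)
Pow(Add(u, -8080216), -1) = Pow(Add(Add(-4, Mul(12, Pow(39, Rational(1, 2)))), -8080216), -1) = Pow(Add(-8080220, Mul(12, Pow(39, Rational(1, 2)))), -1)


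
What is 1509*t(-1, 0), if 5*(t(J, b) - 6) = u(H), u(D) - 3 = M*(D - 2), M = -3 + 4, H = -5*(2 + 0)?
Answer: 31689/5 ≈ 6337.8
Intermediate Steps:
H = -10 (H = -5*2 = -10)
M = 1
u(D) = 1 + D (u(D) = 3 + 1*(D - 2) = 3 + 1*(-2 + D) = 3 + (-2 + D) = 1 + D)
t(J, b) = 21/5 (t(J, b) = 6 + (1 - 10)/5 = 6 + (⅕)*(-9) = 6 - 9/5 = 21/5)
1509*t(-1, 0) = 1509*(21/5) = 31689/5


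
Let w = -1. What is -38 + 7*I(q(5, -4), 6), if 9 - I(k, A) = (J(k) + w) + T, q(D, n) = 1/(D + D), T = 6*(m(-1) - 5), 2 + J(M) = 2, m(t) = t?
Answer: 284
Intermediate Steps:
J(M) = 0 (J(M) = -2 + 2 = 0)
T = -36 (T = 6*(-1 - 5) = 6*(-6) = -36)
q(D, n) = 1/(2*D)
I(k, A) = 46 (I(k, A) = 9 - ((0 - 1) - 36) = 9 - (-1 - 36) = 9 - 1*(-37) = 9 + 37 = 46)
-38 + 7*I(q(5, -4), 6) = -38 + 7*46 = -38 + 322 = 284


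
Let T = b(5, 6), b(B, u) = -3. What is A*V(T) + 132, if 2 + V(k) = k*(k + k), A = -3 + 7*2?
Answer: 308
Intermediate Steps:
A = 11 (A = -3 + 14 = 11)
T = -3
V(k) = -2 + 2*k**2 (V(k) = -2 + k*(k + k) = -2 + k*(2*k) = -2 + 2*k**2)
A*V(T) + 132 = 11*(-2 + 2*(-3)**2) + 132 = 11*(-2 + 2*9) + 132 = 11*(-2 + 18) + 132 = 11*16 + 132 = 176 + 132 = 308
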